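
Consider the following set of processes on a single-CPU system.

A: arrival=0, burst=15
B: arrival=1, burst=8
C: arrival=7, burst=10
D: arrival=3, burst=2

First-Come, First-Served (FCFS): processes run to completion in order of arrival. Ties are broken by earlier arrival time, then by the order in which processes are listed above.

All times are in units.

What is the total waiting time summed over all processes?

52

Timeline: | A 0-15 | B 15-23 | D 23-25 | C 25-35 |
Completion: A=15  B=23  C=35  D=25
Waiting = turnaround − burst: A=0, B=14, C=18, D=20
Total waiting = 0 + 14 + 18 + 20 = 52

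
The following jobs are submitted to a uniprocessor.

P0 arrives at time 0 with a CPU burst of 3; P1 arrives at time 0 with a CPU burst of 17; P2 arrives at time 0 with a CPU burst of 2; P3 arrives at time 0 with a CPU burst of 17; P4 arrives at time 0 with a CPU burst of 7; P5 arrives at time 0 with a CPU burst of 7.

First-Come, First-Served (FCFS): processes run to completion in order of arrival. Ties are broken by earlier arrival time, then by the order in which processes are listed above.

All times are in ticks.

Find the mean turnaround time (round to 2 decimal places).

30.50

Timeline: | P0 0-3 | P1 3-20 | P2 20-22 | P3 22-39 | P4 39-46 | P5 46-53 |
Completion: P0=3  P1=20  P2=22  P3=39  P4=46  P5=53
Turnaround times: P0=3, P1=20, P2=22, P3=39, P4=46, P5=53
Average turnaround = (3+20+22+39+46+53) / 6 = 183/6 = 30.50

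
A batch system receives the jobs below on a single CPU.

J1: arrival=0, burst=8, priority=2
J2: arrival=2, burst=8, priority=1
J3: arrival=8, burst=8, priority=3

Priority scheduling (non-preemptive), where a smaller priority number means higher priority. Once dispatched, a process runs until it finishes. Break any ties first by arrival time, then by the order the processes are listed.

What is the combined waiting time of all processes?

Timeline: | J1 0-8 | J2 8-16 | J3 16-24 |
Completion: J1=8  J2=16  J3=24
Turnaround (C−A): J1=8  J2=14  J3=16
Waiting = turnaround − burst: J1=0, J2=6, J3=8
Total waiting = 0 + 6 + 8 = 14

14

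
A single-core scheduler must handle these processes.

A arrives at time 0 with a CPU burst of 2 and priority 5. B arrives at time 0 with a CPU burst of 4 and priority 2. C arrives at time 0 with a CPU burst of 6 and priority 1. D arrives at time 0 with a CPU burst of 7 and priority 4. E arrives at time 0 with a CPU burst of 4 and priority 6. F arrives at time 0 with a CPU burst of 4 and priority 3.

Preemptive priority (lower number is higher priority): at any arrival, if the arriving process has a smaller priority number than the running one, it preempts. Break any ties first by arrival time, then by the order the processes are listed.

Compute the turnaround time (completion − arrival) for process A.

23

Schedule: | C 0-6 | B 6-10 | F 10-14 | D 14-21 | A 21-23 | E 23-27 |
Completion: A=23  B=10  C=6  D=21  E=27  F=14
Turnaround (C−A): A=23  B=10  C=6  D=21  E=27  F=14
Turnaround(A) = completion − arrival = 23 − 0 = 23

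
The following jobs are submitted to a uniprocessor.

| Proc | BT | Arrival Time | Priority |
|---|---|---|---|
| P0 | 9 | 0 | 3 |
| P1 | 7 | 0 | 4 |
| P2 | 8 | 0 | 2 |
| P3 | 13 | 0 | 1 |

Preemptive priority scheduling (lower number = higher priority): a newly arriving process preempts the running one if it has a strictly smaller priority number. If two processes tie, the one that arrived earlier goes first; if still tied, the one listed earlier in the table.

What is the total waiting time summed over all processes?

Gantt: | P3 0-13 | P2 13-21 | P0 21-30 | P1 30-37 |
Completion: P0=30  P1=37  P2=21  P3=13
Waiting = turnaround − burst: P0=21, P1=30, P2=13, P3=0
Total waiting = 21 + 30 + 13 + 0 = 64

64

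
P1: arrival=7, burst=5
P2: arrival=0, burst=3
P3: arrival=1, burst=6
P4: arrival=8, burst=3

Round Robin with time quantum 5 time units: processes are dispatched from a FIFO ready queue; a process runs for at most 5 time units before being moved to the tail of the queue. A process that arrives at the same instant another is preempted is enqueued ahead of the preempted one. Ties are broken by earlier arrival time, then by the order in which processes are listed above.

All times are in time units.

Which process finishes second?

Gantt: | P2 0-3 | P3 3-8 | P1 8-13 | P4 13-16 | P3 16-17 |
Completion: P1=13  P2=3  P3=17  P4=16
Finish order: P2 → P1 → P4 → P3

P1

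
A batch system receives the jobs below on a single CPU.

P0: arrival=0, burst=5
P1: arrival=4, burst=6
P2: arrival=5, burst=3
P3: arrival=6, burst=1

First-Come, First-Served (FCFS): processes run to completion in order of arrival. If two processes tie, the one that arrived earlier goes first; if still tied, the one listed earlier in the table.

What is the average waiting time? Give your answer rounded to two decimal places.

3.75

Timeline: | P0 0-5 | P1 5-11 | P2 11-14 | P3 14-15 |
Completion: P0=5  P1=11  P2=14  P3=15
Turnaround (C−A): P0=5  P1=7  P2=9  P3=9
Waiting times: P0=0, P1=1, P2=6, P3=8
Average waiting = (0+1+6+8) / 4 = 15/4 = 3.75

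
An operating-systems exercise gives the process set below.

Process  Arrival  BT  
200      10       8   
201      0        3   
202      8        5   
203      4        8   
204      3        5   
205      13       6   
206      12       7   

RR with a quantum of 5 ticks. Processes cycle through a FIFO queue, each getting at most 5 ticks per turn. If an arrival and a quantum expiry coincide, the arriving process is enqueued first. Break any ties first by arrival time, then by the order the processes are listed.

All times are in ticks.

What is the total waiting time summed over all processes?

Gantt: | 201 0-3 | 204 3-8 | 203 8-13 | 202 13-18 | 200 18-23 | 206 23-28 | 205 28-33 | 203 33-36 | 200 36-39 | 206 39-41 | 205 41-42 |
Completion: 200=39  201=3  202=18  203=36  204=8  205=42  206=41
Waiting = turnaround − burst: 200=21, 201=0, 202=5, 203=24, 204=0, 205=23, 206=22
Total waiting = 21 + 0 + 5 + 24 + 0 + 23 + 22 = 95

95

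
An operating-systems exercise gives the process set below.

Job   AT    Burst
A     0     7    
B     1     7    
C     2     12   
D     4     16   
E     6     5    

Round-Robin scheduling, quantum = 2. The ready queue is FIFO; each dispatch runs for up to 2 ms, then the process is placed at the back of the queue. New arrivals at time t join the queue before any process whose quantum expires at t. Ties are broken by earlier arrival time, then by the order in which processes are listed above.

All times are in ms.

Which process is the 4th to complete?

C

Timeline: | A 0-2 | B 2-4 | C 4-6 | A 6-8 | D 8-10 | B 10-12 | E 12-14 | C 14-16 | A 16-18 | D 18-20 | B 20-22 | E 22-24 | C 24-26 | A 26-27 | D 27-29 | B 29-30 | E 30-31 | C 31-33 | D 33-35 | C 35-37 | D 37-39 | C 39-41 | D 41-47 |
Completion: A=27  B=30  C=41  D=47  E=31
Turnaround (C−A): A=27  B=29  C=39  D=43  E=25
Finish order: A → B → E → C → D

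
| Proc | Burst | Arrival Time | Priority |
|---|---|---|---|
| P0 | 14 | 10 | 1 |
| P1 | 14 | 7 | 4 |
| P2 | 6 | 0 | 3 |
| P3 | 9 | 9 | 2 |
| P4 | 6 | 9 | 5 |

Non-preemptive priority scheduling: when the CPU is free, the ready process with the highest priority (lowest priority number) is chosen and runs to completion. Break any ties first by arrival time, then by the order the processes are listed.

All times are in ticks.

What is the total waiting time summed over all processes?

72

Schedule: | P2 0-6 | idle 6-7 | P1 7-21 | P0 21-35 | P3 35-44 | P4 44-50 |
Completion: P0=35  P1=21  P2=6  P3=44  P4=50
Waiting = turnaround − burst: P0=11, P1=0, P2=0, P3=26, P4=35
Total waiting = 11 + 0 + 0 + 26 + 35 = 72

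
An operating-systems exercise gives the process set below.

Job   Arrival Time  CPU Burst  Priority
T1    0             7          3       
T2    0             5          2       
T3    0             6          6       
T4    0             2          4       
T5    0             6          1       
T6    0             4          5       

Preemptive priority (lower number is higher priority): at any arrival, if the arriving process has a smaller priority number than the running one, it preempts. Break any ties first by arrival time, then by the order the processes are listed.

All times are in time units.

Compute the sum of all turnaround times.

Timeline: | T5 0-6 | T2 6-11 | T1 11-18 | T4 18-20 | T6 20-24 | T3 24-30 |
Completion: T1=18  T2=11  T3=30  T4=20  T5=6  T6=24
Turnaround (C−A): T1=18  T2=11  T3=30  T4=20  T5=6  T6=24
Turnaround = completion − arrival: T1=18, T2=11, T3=30, T4=20, T5=6, T6=24
Total turnaround = 18 + 11 + 30 + 20 + 6 + 24 = 109

109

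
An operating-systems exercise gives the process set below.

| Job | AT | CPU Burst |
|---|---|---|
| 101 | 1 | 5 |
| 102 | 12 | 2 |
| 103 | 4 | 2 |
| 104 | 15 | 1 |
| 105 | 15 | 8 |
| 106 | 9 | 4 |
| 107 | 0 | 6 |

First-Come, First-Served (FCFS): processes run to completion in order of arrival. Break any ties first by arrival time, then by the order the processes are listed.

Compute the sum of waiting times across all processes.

Gantt: | 107 0-6 | 101 6-11 | 103 11-13 | 106 13-17 | 102 17-19 | 104 19-20 | 105 20-28 |
Completion: 101=11  102=19  103=13  104=20  105=28  106=17  107=6
Turnaround (C−A): 101=10  102=7  103=9  104=5  105=13  106=8  107=6
Waiting = turnaround − burst: 101=5, 102=5, 103=7, 104=4, 105=5, 106=4, 107=0
Total waiting = 5 + 5 + 7 + 4 + 5 + 4 + 0 = 30

30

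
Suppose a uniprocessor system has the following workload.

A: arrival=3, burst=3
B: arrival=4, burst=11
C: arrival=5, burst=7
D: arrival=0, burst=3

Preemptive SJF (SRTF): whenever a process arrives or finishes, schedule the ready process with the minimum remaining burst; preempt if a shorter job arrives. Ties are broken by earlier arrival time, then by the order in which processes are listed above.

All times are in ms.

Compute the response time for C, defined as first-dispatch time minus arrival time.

Schedule: | D 0-3 | A 3-6 | C 6-13 | B 13-24 |
Completion: A=6  B=24  C=13  D=3
Turnaround (C−A): A=3  B=20  C=8  D=3
Response(C) = first start − arrival = 6 − 5 = 1

1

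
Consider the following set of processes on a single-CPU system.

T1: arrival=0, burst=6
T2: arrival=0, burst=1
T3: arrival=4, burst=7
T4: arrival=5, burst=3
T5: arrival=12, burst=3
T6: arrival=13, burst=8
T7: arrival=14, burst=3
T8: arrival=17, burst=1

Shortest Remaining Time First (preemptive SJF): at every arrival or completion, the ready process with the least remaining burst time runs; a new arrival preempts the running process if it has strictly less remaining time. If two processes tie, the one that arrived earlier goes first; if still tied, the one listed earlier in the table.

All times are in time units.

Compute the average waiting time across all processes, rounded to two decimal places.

Timeline: | T2 0-1 | T1 1-7 | T4 7-10 | T3 10-12 | T5 12-15 | T7 15-18 | T8 18-19 | T3 19-24 | T6 24-32 |
Completion: T1=7  T2=1  T3=24  T4=10  T5=15  T6=32  T7=18  T8=19
Turnaround (C−A): T1=7  T2=1  T3=20  T4=5  T5=3  T6=19  T7=4  T8=2
Waiting times: T1=1, T2=0, T3=13, T4=2, T5=0, T6=11, T7=1, T8=1
Average waiting = (1+0+13+2+0+11+1+1) / 8 = 29/8 = 3.63

3.63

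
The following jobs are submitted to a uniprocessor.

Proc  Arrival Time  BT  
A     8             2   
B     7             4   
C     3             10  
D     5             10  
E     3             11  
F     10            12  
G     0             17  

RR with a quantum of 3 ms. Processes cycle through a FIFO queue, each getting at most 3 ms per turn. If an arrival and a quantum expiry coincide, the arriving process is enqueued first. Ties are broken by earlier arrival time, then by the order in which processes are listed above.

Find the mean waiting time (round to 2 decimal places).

Timeline: | G 0-3 | C 3-6 | E 6-9 | G 9-12 | D 12-15 | C 15-18 | B 18-21 | A 21-23 | E 23-26 | F 26-29 | G 29-32 | D 32-35 | C 35-38 | B 38-39 | E 39-42 | F 42-45 | G 45-48 | D 48-51 | C 51-52 | E 52-54 | F 54-57 | G 57-60 | D 60-61 | F 61-64 | G 64-66 |
Completion: A=23  B=39  C=52  D=61  E=54  F=64  G=66
Turnaround (C−A): A=15  B=32  C=49  D=56  E=51  F=54  G=66
Waiting times: A=13, B=28, C=39, D=46, E=40, F=42, G=49
Average waiting = (13+28+39+46+40+42+49) / 7 = 257/7 = 36.71

36.71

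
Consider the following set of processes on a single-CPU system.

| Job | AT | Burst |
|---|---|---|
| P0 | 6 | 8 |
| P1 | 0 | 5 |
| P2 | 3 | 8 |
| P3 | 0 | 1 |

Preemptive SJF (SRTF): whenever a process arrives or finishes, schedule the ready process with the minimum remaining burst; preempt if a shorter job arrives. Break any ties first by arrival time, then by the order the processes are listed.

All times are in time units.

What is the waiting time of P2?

3

Gantt: | P3 0-1 | P1 1-6 | P2 6-14 | P0 14-22 |
Completion: P0=22  P1=6  P2=14  P3=1
Waiting(P2) = turnaround − burst = 11 − 8 = 3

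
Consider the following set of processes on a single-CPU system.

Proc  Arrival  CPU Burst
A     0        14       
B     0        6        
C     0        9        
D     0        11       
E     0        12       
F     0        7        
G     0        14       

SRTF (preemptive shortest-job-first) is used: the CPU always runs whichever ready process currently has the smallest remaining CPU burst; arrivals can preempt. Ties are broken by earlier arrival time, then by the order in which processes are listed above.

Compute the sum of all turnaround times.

251

Timeline: | B 0-6 | F 6-13 | C 13-22 | D 22-33 | E 33-45 | A 45-59 | G 59-73 |
Completion: A=59  B=6  C=22  D=33  E=45  F=13  G=73
Turnaround = completion − arrival: A=59, B=6, C=22, D=33, E=45, F=13, G=73
Total turnaround = 59 + 6 + 22 + 33 + 45 + 13 + 73 = 251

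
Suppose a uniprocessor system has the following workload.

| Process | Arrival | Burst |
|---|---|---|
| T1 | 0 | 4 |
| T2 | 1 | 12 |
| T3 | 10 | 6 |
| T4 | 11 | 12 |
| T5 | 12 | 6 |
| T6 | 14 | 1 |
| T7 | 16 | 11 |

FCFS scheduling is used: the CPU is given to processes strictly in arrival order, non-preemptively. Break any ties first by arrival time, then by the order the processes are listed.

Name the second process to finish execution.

T2

Gantt: | T1 0-4 | T2 4-16 | T3 16-22 | T4 22-34 | T5 34-40 | T6 40-41 | T7 41-52 |
Completion: T1=4  T2=16  T3=22  T4=34  T5=40  T6=41  T7=52
Finish order: T1 → T2 → T3 → T4 → T5 → T6 → T7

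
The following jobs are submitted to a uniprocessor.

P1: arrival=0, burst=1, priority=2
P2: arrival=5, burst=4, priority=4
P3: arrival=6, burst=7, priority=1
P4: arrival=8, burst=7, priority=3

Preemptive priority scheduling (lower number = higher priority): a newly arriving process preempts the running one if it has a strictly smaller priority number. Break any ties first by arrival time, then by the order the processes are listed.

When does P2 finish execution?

Schedule: | P1 0-1 | idle 1-5 | P2 5-6 | P3 6-13 | P4 13-20 | P2 20-23 |
Completion: P1=1  P2=23  P3=13  P4=20
Turnaround (C−A): P1=1  P2=18  P3=7  P4=12

23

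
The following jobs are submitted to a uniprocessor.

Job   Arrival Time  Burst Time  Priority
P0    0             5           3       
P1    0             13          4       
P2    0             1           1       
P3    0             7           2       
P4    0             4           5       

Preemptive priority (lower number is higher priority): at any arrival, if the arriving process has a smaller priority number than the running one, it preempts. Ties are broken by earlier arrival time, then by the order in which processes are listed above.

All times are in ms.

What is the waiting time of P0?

Schedule: | P2 0-1 | P3 1-8 | P0 8-13 | P1 13-26 | P4 26-30 |
Completion: P0=13  P1=26  P2=1  P3=8  P4=30
Turnaround (C−A): P0=13  P1=26  P2=1  P3=8  P4=30
Waiting(P0) = turnaround − burst = 13 − 5 = 8

8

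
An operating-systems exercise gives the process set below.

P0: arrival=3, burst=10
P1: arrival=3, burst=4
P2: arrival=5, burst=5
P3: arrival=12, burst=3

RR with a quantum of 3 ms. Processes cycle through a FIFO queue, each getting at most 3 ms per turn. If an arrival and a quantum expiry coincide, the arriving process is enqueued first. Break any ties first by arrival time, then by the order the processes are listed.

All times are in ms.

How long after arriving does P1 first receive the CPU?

Gantt: | idle 0-3 | P0 3-6 | P1 6-9 | P2 9-12 | P0 12-15 | P1 15-16 | P3 16-19 | P2 19-21 | P0 21-25 |
Completion: P0=25  P1=16  P2=21  P3=19
Response(P1) = first start − arrival = 6 − 3 = 3

3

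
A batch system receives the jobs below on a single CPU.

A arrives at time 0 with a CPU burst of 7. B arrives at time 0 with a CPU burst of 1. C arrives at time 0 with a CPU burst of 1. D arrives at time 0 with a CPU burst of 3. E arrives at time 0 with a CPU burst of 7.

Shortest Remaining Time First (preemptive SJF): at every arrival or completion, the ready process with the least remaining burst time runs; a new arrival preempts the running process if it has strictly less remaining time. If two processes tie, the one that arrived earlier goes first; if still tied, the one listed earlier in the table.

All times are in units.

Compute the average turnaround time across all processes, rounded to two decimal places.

Gantt: | B 0-1 | C 1-2 | D 2-5 | A 5-12 | E 12-19 |
Completion: A=12  B=1  C=2  D=5  E=19
Turnaround (C−A): A=12  B=1  C=2  D=5  E=19
Turnaround times: A=12, B=1, C=2, D=5, E=19
Average turnaround = (12+1+2+5+19) / 5 = 39/5 = 7.80

7.80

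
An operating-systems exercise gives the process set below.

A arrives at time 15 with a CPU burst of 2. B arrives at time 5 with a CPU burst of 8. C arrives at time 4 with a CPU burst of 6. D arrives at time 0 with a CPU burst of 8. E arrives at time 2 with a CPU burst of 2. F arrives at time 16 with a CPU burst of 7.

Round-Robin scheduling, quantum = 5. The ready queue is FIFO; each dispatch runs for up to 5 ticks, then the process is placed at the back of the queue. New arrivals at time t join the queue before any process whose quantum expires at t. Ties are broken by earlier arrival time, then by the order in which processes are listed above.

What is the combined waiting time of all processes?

Timeline: | D 0-5 | E 5-7 | C 7-12 | B 12-17 | D 17-20 | C 20-21 | A 21-23 | F 23-28 | B 28-31 | F 31-33 |
Completion: A=23  B=31  C=21  D=20  E=7  F=33
Turnaround (C−A): A=8  B=26  C=17  D=20  E=5  F=17
Waiting = turnaround − burst: A=6, B=18, C=11, D=12, E=3, F=10
Total waiting = 6 + 18 + 11 + 12 + 3 + 10 = 60

60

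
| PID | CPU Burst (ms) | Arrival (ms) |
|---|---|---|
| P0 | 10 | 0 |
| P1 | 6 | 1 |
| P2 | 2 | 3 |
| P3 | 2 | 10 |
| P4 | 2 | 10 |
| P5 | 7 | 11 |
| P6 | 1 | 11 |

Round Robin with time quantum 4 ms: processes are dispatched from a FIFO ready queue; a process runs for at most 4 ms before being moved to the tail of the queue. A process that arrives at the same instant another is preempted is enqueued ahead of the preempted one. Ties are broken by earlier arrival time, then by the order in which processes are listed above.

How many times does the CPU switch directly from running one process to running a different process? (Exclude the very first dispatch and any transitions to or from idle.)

Schedule: | P0 0-4 | P1 4-8 | P2 8-10 | P0 10-14 | P1 14-16 | P3 16-18 | P4 18-20 | P5 20-24 | P6 24-25 | P0 25-27 | P5 27-30 |
Completion: P0=27  P1=16  P2=10  P3=18  P4=20  P5=30  P6=25
Turnaround (C−A): P0=27  P1=15  P2=7  P3=8  P4=10  P5=19  P6=14

10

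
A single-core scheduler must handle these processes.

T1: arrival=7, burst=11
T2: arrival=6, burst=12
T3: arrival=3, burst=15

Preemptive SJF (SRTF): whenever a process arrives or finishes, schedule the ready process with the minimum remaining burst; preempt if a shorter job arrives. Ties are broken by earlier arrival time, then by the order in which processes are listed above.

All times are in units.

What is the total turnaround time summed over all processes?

72

Gantt: | idle 0-3 | T3 3-18 | T1 18-29 | T2 29-41 |
Completion: T1=29  T2=41  T3=18
Turnaround (C−A): T1=22  T2=35  T3=15
Turnaround = completion − arrival: T1=22, T2=35, T3=15
Total turnaround = 22 + 35 + 15 = 72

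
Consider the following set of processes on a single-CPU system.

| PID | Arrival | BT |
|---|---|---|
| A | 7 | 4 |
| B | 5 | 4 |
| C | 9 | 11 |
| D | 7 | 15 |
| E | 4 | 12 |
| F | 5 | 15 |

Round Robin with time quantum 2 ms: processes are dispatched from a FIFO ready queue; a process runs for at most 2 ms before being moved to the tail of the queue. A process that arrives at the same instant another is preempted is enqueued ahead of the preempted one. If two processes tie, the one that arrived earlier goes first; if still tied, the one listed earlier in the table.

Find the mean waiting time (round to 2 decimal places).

30.67

Schedule: | idle 0-4 | E 4-6 | B 6-8 | F 8-10 | E 10-12 | A 12-14 | D 14-16 | B 16-18 | C 18-20 | F 20-22 | E 22-24 | A 24-26 | D 26-28 | C 28-30 | F 30-32 | E 32-34 | D 34-36 | C 36-38 | F 38-40 | E 40-42 | D 42-44 | C 44-46 | F 46-48 | E 48-50 | D 50-52 | C 52-54 | F 54-56 | D 56-58 | C 58-59 | F 59-61 | D 61-63 | F 63-64 | D 64-65 |
Completion: A=26  B=18  C=59  D=65  E=50  F=64
Turnaround (C−A): A=19  B=13  C=50  D=58  E=46  F=59
Waiting times: A=15, B=9, C=39, D=43, E=34, F=44
Average waiting = (15+9+39+43+34+44) / 6 = 184/6 = 30.67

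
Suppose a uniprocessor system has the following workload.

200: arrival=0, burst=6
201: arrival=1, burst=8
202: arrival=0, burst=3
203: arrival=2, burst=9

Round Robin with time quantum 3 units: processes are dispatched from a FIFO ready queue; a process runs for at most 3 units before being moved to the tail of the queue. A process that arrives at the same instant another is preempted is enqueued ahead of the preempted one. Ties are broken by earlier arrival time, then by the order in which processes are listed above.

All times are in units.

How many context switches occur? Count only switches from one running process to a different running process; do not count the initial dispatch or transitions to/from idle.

Timeline: | 200 0-3 | 202 3-6 | 201 6-9 | 203 9-12 | 200 12-15 | 201 15-18 | 203 18-21 | 201 21-23 | 203 23-26 |
Completion: 200=15  201=23  202=6  203=26

8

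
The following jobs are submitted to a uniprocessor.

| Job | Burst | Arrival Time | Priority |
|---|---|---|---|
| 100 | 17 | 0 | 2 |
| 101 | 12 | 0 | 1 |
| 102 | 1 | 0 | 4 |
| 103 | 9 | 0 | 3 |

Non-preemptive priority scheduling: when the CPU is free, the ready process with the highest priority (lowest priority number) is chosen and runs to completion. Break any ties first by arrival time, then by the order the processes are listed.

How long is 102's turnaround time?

39

Schedule: | 101 0-12 | 100 12-29 | 103 29-38 | 102 38-39 |
Completion: 100=29  101=12  102=39  103=38
Turnaround (C−A): 100=29  101=12  102=39  103=38
Turnaround(102) = completion − arrival = 39 − 0 = 39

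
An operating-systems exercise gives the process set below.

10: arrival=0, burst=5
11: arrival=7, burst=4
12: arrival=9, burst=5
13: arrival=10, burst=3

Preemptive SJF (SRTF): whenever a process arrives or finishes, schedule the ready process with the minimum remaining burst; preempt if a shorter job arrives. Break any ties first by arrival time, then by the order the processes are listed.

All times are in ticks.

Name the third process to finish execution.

Schedule: | 10 0-5 | idle 5-7 | 11 7-11 | 13 11-14 | 12 14-19 |
Completion: 10=5  11=11  12=19  13=14
Turnaround (C−A): 10=5  11=4  12=10  13=4
Finish order: 10 → 11 → 13 → 12

13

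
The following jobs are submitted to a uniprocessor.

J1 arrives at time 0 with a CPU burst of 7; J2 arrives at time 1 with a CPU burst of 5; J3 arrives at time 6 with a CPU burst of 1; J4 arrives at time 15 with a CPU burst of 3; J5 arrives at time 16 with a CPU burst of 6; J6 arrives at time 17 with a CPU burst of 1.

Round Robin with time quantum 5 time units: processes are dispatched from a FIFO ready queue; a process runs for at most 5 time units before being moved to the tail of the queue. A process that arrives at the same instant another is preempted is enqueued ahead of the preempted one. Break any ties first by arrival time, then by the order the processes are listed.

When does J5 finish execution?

Timeline: | J1 0-5 | J2 5-10 | J1 10-12 | J3 12-13 | idle 13-15 | J4 15-18 | J5 18-23 | J6 23-24 | J5 24-25 |
Completion: J1=12  J2=10  J3=13  J4=18  J5=25  J6=24

25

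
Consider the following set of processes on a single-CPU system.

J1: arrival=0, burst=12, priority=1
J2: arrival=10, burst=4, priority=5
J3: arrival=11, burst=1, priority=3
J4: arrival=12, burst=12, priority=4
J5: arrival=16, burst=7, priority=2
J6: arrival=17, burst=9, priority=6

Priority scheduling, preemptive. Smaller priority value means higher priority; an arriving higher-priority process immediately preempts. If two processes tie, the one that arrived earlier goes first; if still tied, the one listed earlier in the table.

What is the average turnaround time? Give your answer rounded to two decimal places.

15.83

Schedule: | J1 0-12 | J3 12-13 | J4 13-16 | J5 16-23 | J4 23-32 | J2 32-36 | J6 36-45 |
Completion: J1=12  J2=36  J3=13  J4=32  J5=23  J6=45
Turnaround (C−A): J1=12  J2=26  J3=2  J4=20  J5=7  J6=28
Turnaround times: J1=12, J2=26, J3=2, J4=20, J5=7, J6=28
Average turnaround = (12+26+2+20+7+28) / 6 = 95/6 = 15.83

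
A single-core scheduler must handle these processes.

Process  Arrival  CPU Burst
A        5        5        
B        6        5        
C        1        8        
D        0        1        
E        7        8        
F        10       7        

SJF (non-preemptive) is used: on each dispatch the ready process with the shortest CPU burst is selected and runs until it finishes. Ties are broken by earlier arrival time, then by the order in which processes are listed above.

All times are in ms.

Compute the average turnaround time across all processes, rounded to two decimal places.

Timeline: | D 0-1 | C 1-9 | A 9-14 | B 14-19 | F 19-26 | E 26-34 |
Completion: A=14  B=19  C=9  D=1  E=34  F=26
Turnaround (C−A): A=9  B=13  C=8  D=1  E=27  F=16
Turnaround times: A=9, B=13, C=8, D=1, E=27, F=16
Average turnaround = (9+13+8+1+27+16) / 6 = 74/6 = 12.33

12.33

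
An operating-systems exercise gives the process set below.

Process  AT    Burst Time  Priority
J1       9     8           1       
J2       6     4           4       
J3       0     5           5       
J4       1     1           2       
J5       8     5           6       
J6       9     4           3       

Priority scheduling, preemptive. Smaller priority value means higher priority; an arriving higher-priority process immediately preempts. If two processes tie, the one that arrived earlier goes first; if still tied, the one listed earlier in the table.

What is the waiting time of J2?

Schedule: | J3 0-1 | J4 1-2 | J3 2-6 | J2 6-9 | J1 9-17 | J6 17-21 | J2 21-22 | J5 22-27 |
Completion: J1=17  J2=22  J3=6  J4=2  J5=27  J6=21
Turnaround (C−A): J1=8  J2=16  J3=6  J4=1  J5=19  J6=12
Waiting(J2) = turnaround − burst = 16 − 4 = 12

12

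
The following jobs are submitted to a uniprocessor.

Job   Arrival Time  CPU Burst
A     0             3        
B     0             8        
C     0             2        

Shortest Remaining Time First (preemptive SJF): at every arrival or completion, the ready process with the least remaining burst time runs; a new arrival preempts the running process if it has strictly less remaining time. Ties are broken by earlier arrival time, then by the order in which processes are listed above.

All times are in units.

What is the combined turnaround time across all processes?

Timeline: | C 0-2 | A 2-5 | B 5-13 |
Completion: A=5  B=13  C=2
Turnaround (C−A): A=5  B=13  C=2
Turnaround = completion − arrival: A=5, B=13, C=2
Total turnaround = 5 + 13 + 2 = 20

20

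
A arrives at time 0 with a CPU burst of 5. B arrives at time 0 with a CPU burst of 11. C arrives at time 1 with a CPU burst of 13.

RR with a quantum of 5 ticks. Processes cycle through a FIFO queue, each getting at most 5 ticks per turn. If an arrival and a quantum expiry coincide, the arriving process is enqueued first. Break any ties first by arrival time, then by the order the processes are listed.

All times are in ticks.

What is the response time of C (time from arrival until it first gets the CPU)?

Timeline: | A 0-5 | B 5-10 | C 10-15 | B 15-20 | C 20-25 | B 25-26 | C 26-29 |
Completion: A=5  B=26  C=29
Turnaround (C−A): A=5  B=26  C=28
Response(C) = first start − arrival = 10 − 1 = 9

9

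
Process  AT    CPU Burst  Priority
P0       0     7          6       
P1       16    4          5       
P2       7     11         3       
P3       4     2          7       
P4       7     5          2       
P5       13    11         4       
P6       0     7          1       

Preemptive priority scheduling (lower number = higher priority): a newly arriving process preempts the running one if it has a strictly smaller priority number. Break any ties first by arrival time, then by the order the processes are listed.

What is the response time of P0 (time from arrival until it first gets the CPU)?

38

Timeline: | P6 0-7 | P4 7-12 | P2 12-23 | P5 23-34 | P1 34-38 | P0 38-45 | P3 45-47 |
Completion: P0=45  P1=38  P2=23  P3=47  P4=12  P5=34  P6=7
Turnaround (C−A): P0=45  P1=22  P2=16  P3=43  P4=5  P5=21  P6=7
Response(P0) = first start − arrival = 38 − 0 = 38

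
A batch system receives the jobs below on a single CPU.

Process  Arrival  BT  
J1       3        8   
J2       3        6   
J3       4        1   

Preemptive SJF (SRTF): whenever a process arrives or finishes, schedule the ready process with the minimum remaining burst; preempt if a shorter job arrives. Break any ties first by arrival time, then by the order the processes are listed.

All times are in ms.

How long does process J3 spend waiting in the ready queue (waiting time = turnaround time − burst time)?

Gantt: | idle 0-3 | J2 3-4 | J3 4-5 | J2 5-10 | J1 10-18 |
Completion: J1=18  J2=10  J3=5
Turnaround (C−A): J1=15  J2=7  J3=1
Waiting(J3) = turnaround − burst = 1 − 1 = 0

0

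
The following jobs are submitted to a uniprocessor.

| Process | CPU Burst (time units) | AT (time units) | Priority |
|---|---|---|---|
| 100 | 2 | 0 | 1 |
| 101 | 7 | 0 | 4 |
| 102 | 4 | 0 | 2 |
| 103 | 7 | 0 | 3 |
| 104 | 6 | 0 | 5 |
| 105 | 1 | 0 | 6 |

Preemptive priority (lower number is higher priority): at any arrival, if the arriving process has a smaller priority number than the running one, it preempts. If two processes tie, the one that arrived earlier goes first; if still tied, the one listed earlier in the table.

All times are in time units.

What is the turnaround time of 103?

Gantt: | 100 0-2 | 102 2-6 | 103 6-13 | 101 13-20 | 104 20-26 | 105 26-27 |
Completion: 100=2  101=20  102=6  103=13  104=26  105=27
Turnaround (C−A): 100=2  101=20  102=6  103=13  104=26  105=27
Turnaround(103) = completion − arrival = 13 − 0 = 13

13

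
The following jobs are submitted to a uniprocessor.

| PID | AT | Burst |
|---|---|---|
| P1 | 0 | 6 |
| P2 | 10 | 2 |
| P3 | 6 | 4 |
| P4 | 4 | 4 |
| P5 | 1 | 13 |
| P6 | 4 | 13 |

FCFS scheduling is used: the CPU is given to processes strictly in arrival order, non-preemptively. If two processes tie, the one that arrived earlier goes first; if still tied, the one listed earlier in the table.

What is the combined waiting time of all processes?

99

Schedule: | P1 0-6 | P5 6-19 | P4 19-23 | P6 23-36 | P3 36-40 | P2 40-42 |
Completion: P1=6  P2=42  P3=40  P4=23  P5=19  P6=36
Waiting = turnaround − burst: P1=0, P2=30, P3=30, P4=15, P5=5, P6=19
Total waiting = 0 + 30 + 30 + 15 + 5 + 19 = 99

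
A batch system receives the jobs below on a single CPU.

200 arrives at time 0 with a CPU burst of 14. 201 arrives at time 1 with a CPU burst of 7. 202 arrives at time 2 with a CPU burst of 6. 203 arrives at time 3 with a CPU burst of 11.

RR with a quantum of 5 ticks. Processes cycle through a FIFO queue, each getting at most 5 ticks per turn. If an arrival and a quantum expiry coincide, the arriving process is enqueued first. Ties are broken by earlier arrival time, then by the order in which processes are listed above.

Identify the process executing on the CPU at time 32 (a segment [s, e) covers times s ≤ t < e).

Gantt: | 200 0-5 | 201 5-10 | 202 10-15 | 203 15-20 | 200 20-25 | 201 25-27 | 202 27-28 | 203 28-33 | 200 33-37 | 203 37-38 |
Completion: 200=37  201=27  202=28  203=38

203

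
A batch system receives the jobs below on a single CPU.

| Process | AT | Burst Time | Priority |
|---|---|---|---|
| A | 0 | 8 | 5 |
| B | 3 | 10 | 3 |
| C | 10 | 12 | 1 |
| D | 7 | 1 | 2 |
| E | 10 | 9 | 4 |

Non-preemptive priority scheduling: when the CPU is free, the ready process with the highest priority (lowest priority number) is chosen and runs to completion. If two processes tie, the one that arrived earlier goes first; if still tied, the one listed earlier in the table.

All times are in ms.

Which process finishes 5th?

Gantt: | A 0-8 | D 8-9 | B 9-19 | C 19-31 | E 31-40 |
Completion: A=8  B=19  C=31  D=9  E=40
Finish order: A → D → B → C → E

E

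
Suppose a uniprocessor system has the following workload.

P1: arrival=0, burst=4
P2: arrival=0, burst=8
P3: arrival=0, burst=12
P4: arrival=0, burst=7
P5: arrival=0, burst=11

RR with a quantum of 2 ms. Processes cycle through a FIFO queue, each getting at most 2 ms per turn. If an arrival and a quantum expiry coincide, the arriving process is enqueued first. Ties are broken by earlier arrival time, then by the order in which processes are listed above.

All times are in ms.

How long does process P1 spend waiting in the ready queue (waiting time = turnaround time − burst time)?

Timeline: | P1 0-2 | P2 2-4 | P3 4-6 | P4 6-8 | P5 8-10 | P1 10-12 | P2 12-14 | P3 14-16 | P4 16-18 | P5 18-20 | P2 20-22 | P3 22-24 | P4 24-26 | P5 26-28 | P2 28-30 | P3 30-32 | P4 32-33 | P5 33-35 | P3 35-37 | P5 37-39 | P3 39-41 | P5 41-42 |
Completion: P1=12  P2=30  P3=41  P4=33  P5=42
Turnaround (C−A): P1=12  P2=30  P3=41  P4=33  P5=42
Waiting(P1) = turnaround − burst = 12 − 4 = 8

8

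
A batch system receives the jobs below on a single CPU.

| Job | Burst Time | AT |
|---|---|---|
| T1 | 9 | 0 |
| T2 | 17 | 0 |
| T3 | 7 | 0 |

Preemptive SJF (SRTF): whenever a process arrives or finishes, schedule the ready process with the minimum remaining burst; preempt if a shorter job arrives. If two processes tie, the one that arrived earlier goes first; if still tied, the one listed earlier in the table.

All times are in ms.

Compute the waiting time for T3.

Gantt: | T3 0-7 | T1 7-16 | T2 16-33 |
Completion: T1=16  T2=33  T3=7
Waiting(T3) = turnaround − burst = 7 − 7 = 0

0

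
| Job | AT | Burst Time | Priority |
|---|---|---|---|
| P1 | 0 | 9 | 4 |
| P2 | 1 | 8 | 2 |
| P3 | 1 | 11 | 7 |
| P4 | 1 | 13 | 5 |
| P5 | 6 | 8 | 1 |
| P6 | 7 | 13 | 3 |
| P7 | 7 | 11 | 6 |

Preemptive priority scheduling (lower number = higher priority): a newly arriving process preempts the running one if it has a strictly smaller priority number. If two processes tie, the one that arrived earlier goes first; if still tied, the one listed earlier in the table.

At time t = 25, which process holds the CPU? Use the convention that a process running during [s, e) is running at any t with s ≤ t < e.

P6

Schedule: | P1 0-1 | P2 1-6 | P5 6-14 | P2 14-17 | P6 17-30 | P1 30-38 | P4 38-51 | P7 51-62 | P3 62-73 |
Completion: P1=38  P2=17  P3=73  P4=51  P5=14  P6=30  P7=62
Turnaround (C−A): P1=38  P2=16  P3=72  P4=50  P5=8  P6=23  P7=55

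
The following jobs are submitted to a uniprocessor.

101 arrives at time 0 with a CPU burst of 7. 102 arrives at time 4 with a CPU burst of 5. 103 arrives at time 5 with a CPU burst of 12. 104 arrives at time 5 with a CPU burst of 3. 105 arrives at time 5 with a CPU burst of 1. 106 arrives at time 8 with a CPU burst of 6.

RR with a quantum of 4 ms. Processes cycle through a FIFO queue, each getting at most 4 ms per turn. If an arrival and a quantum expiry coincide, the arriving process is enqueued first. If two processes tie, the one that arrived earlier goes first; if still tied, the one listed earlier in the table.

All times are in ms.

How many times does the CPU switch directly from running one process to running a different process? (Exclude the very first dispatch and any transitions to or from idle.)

Schedule: | 101 0-4 | 102 4-8 | 101 8-11 | 103 11-15 | 104 15-18 | 105 18-19 | 106 19-23 | 102 23-24 | 103 24-28 | 106 28-30 | 103 30-34 |
Completion: 101=11  102=24  103=34  104=18  105=19  106=30
Turnaround (C−A): 101=11  102=20  103=29  104=13  105=14  106=22

10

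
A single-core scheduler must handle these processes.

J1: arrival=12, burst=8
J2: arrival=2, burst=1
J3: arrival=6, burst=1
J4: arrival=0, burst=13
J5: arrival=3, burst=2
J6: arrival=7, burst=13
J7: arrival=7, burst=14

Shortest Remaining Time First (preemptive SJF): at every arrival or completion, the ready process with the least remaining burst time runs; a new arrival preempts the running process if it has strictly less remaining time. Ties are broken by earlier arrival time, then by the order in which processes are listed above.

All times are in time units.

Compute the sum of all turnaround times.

110

Gantt: | J4 0-2 | J2 2-3 | J5 3-5 | J4 5-6 | J3 6-7 | J4 7-17 | J1 17-25 | J6 25-38 | J7 38-52 |
Completion: J1=25  J2=3  J3=7  J4=17  J5=5  J6=38  J7=52
Turnaround (C−A): J1=13  J2=1  J3=1  J4=17  J5=2  J6=31  J7=45
Turnaround = completion − arrival: J1=13, J2=1, J3=1, J4=17, J5=2, J6=31, J7=45
Total turnaround = 13 + 1 + 1 + 17 + 2 + 31 + 45 = 110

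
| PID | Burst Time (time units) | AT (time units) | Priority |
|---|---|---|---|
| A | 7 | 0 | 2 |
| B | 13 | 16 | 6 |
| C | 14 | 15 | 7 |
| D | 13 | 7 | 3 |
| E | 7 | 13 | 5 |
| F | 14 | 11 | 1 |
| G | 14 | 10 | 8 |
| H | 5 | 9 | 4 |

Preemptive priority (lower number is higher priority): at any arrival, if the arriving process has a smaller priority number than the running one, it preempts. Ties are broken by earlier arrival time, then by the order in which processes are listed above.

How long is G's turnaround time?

77

Schedule: | A 0-7 | D 7-11 | F 11-25 | D 25-34 | H 34-39 | E 39-46 | B 46-59 | C 59-73 | G 73-87 |
Completion: A=7  B=59  C=73  D=34  E=46  F=25  G=87  H=39
Turnaround(G) = completion − arrival = 87 − 10 = 77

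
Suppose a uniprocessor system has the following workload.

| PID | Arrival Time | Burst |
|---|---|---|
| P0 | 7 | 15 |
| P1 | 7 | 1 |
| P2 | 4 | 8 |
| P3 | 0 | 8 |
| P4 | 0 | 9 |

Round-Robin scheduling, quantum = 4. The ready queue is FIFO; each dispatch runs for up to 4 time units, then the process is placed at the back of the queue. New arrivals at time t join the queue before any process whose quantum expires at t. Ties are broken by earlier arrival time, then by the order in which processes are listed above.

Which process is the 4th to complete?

Schedule: | P3 0-4 | P4 4-8 | P2 8-12 | P3 12-16 | P0 16-20 | P1 20-21 | P4 21-25 | P2 25-29 | P0 29-33 | P4 33-34 | P0 34-41 |
Completion: P0=41  P1=21  P2=29  P3=16  P4=34
Turnaround (C−A): P0=34  P1=14  P2=25  P3=16  P4=34
Finish order: P3 → P1 → P2 → P4 → P0

P4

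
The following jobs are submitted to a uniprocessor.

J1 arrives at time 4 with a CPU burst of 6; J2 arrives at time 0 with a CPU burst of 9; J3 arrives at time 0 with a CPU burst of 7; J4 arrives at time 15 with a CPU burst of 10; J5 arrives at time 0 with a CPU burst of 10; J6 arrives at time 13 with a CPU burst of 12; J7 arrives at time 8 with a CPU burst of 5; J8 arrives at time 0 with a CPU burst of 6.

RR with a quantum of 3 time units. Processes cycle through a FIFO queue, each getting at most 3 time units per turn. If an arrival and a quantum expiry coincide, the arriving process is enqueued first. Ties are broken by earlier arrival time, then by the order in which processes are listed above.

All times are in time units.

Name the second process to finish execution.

J2

Timeline: | J2 0-3 | J3 3-6 | J5 6-9 | J8 9-12 | J2 12-15 | J1 15-18 | J3 18-21 | J7 21-24 | J5 24-27 | J8 27-30 | J6 30-33 | J4 33-36 | J2 36-39 | J1 39-42 | J3 42-43 | J7 43-45 | J5 45-48 | J6 48-51 | J4 51-54 | J5 54-55 | J6 55-58 | J4 58-61 | J6 61-64 | J4 64-65 |
Completion: J1=42  J2=39  J3=43  J4=65  J5=55  J6=64  J7=45  J8=30
Finish order: J8 → J2 → J1 → J3 → J7 → J5 → J6 → J4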